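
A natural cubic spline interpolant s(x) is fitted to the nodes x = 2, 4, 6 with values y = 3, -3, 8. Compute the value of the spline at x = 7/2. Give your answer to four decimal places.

Put M_i = s'' at the i-th knot. Here h = (2, 2) and Δ = (-3, 11/2), so the interior equations h_(i-1)·M_(i-1) + 2(h_(i-1)+h_i)·M_i + h_i·M_(i+1) = 6(Δ_i − Δ_(i-1)) read
  2·M_0 + 8·M_1 + 2·M_2 = 6(Δ_1 - Δ_0) = 51
Natural end conditions: M_0 = M_2 = 0.
Solving: M_0 = 0, M_1 = 51/8, M_2 = 0.
On [2, 4], s(x) = 3 - 41/8·(x - 2) + 0·(x - 2)² + 17/32·(x - 2)³.
With (x - 2) = 3/2: s(7/2) = -741/256.

-2.8945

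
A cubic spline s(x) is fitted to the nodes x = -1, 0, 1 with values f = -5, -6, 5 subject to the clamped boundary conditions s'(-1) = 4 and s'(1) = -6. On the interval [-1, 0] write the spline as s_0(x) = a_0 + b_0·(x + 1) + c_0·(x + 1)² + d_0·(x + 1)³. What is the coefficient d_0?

14

Put M_i = s'' at the i-th knot. Here h = (1, 1) and Δ = (-1, 11), so the interior equations h_(i-1)·M_(i-1) + 2(h_(i-1)+h_i)·M_i + h_i·M_(i+1) = 6(Δ_i − Δ_(i-1)) read
  1·M_0 + 4·M_1 + 1·M_2 = 6(Δ_1 - Δ_0) = 72
Clamped end conditions give two more equations: 2h_0·M_0 + h_0·M_1 = 6(Δ_0 - s'(-1)) = -30 and h_1·M_1 + 2h_1·M_2 = 6(s'(1) - Δ_1) = -102.
Forward elimination and back-substitution give M_0 = -38, M_1 = 46, M_2 = -74.
On [-1, 0], with s_0(x) = a_0 + b_0·(x + 1) + c_0·(x + 1)² + d_0·(x + 1)³: c_0 = M_0/2 = -19, d_0 = (M_1 - M_0)/(6h_0) = 14, b_0 = Δ_0 - h_0(2M_0 + M_1)/6 = 4.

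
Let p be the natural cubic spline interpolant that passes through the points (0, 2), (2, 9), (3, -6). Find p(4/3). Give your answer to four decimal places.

Write M_i for p''(x_i). With h_i = 2, 1 and divided differences Δ_i = 7/2, -15, the continuity of p' gives the tridiagonal system
  2·M_0 + 6·M_1 + 1·M_2 = 6(Δ_1 - Δ_0) = -111
Natural end conditions: M_0 = M_2 = 0.
Hence M_0 = 0, M_1 = -37/2, M_2 = 0.
On [0, 2], p(t) = 2 + 29/3·t + 0·t² - 37/24·t³.
With t = 4/3: p(4/3) = 910/81.

11.2346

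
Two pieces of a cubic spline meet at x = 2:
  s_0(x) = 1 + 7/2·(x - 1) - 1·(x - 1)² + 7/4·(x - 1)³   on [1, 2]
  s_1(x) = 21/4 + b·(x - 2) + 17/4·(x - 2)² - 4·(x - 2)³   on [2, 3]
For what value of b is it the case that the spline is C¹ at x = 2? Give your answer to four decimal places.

6.7500

s_0'(x) = 7/2 - 2·(x - 1) + 21/4·(x - 1)², so s_0'(2) = 27/4. On the right, s_1'(2) = b, so b = 27/4.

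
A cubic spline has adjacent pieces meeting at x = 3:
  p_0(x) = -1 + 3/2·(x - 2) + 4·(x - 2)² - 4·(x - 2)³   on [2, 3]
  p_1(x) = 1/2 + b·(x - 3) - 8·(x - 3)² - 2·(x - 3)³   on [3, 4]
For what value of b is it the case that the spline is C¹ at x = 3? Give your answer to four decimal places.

-2.5000

p_0'(x) = 3/2 + 8·(x - 2) - 12·(x - 2)², so p_0'(3) = -5/2. On the right, p_1'(3) = b, so b = -5/2.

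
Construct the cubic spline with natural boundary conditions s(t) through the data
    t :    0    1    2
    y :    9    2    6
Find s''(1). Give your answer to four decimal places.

Write m_i for s''(x_i). With h_i = 1, 1 and divided differences Δ_i = -7, 4, the continuity of s' gives the tridiagonal system
  1·m_0 + 4·m_1 + 1·m_2 = 6(Δ_1 - Δ_0) = 66
Natural end conditions: m_0 = m_2 = 0.
Solving: m_0 = 0, m_1 = 33/2, m_2 = 0.

16.5000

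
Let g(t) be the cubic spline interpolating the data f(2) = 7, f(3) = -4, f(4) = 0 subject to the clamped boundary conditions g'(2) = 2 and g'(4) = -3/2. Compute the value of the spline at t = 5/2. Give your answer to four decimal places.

2.4219

Write M_i for g''(x_i). With h_i = 1, 1 and divided differences Δ_i = -11, 4, the continuity of g' gives the tridiagonal system
  1·M_0 + 4·M_1 + 1·M_2 = 6(Δ_1 - Δ_0) = 90
Clamped end conditions give two more equations: 2h_0·M_0 + h_0·M_1 = 6(Δ_0 - g'(2)) = -78 and h_1·M_1 + 2h_1·M_2 = 6(g'(4) - Δ_1) = -33.
Hence M_0 = -253/4, M_1 = 97/2, M_2 = -163/4.
On [2, 3], g(t) = 7 + 2·(t - 2) - 253/8·(t - 2)² + 149/8·(t - 2)³.
With (t - 2) = 1/2: g(5/2) = 155/64.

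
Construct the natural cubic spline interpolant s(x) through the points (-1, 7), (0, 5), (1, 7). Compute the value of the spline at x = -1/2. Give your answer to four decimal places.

Let M_i = s''(x_i). Step sizes h_i = 1, 1; slopes of the chords Δ_i = (y_(i+1) - y_i)/h_i = -2, 2.
  1·M_0 + 4·M_1 + 1·M_2 = 6(Δ_1 - Δ_0) = 24
Natural end conditions: M_0 = M_2 = 0.
Forward elimination and back-substitution give M_0 = 0, M_1 = 6, M_2 = 0.
On [-1, 0], s(x) = 7 - 3·(x + 1) + 0·(x + 1)² + 1·(x + 1)³.
With (x + 1) = 1/2: s(-1/2) = 45/8.

5.6250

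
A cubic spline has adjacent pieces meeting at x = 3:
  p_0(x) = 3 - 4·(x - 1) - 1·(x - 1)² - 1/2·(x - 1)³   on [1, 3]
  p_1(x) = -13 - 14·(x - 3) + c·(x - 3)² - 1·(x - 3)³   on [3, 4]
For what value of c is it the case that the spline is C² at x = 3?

p_0''(x) = -2 - 3·(x - 1), so p_0''(3) = -8. On the right, p_1''(3) = 2c, so c = -4.

-4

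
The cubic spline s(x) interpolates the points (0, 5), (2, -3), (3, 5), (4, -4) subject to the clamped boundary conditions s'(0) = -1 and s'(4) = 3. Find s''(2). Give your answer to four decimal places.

25.5455

Write m_i for s''(x_i). With h_i = 2, 1, 1 and divided differences Δ_i = -4, 8, -9, the continuity of s' gives the tridiagonal system
  2·m_0 + 6·m_1 + 1·m_2 = 6(Δ_1 - Δ_0) = 72
  1·m_1 + 4·m_2 + 1·m_3 = 6(Δ_2 - Δ_1) = -102
Clamped end conditions give two more equations: 2h_0·m_0 + h_0·m_1 = 6(Δ_0 - s'(0)) = -18 and h_2·m_2 + 2h_2·m_3 = 6(s'(4) - Δ_2) = 72.
Forward elimination and back-substitution give m_0 = -190/11, m_1 = 281/11, m_2 = -514/11, m_3 = 653/11.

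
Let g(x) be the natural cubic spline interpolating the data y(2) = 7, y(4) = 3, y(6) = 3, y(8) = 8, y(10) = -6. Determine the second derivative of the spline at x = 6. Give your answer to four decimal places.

With M_i denoting the second derivative at x_i, h_i = 2, 2, 2, 2, and Δ_i = (y_(i+1) − y_i)/h_i = -2, 0, 5/2, -7:
  2·M_0 + 8·M_1 + 2·M_2 = 6(Δ_1 - Δ_0) = 12
  2·M_1 + 8·M_2 + 2·M_3 = 6(Δ_2 - Δ_1) = 15
  2·M_2 + 8·M_3 + 2·M_4 = 6(Δ_3 - Δ_2) = -57
Natural end conditions: M_0 = M_4 = 0.
Forward elimination and back-substitution give M_0 = 0, M_1 = 9/16, M_2 = 15/4, M_3 = -129/16, M_4 = 0.

3.7500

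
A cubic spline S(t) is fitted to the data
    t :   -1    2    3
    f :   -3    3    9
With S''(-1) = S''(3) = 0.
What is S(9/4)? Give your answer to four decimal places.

Put M_i = S'' at the i-th knot. Here h = (3, 1) and Δ = (2, 6), so the interior equations h_(i-1)·M_(i-1) + 2(h_(i-1)+h_i)·M_i + h_i·M_(i+1) = 6(Δ_i − Δ_(i-1)) read
  3·M_0 + 8·M_1 + 1·M_2 = 6(Δ_1 - Δ_0) = 24
Natural end conditions: M_0 = M_2 = 0.
Forward elimination and back-substitution give M_0 = 0, M_1 = 3, M_2 = 0.
On [2, 3], S(t) = 3 + 5·(t - 2) + 3/2·(t - 2)² - 1/2·(t - 2)³.
With (t - 2) = 1/4: S(9/4) = 555/128.

4.3359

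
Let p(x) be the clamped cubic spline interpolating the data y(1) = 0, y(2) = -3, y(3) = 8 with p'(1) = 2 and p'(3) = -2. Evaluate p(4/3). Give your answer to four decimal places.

Write σ_i for p''(x_i). With h_i = 1, 1 and divided differences Δ_i = -3, 11, the continuity of p' gives the tridiagonal system
  1·σ_0 + 4·σ_1 + 1·σ_2 = 6(Δ_1 - Δ_0) = 84
Clamped end conditions give two more equations: 2h_0·σ_0 + h_0·σ_1 = 6(Δ_0 - p'(1)) = -30 and h_1·σ_1 + 2h_1·σ_2 = 6(p'(3) - Δ_1) = -78.
Solving: σ_0 = -38, σ_1 = 46, σ_2 = -62.
On [1, 2], p(x) = 0 + 2·(x - 1) - 19·(x - 1)² + 14·(x - 1)³.
With (x - 1) = 1/3: p(4/3) = -25/27.

-0.9259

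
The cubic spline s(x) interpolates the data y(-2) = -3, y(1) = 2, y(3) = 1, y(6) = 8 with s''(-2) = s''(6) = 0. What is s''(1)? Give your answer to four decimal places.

Let M_i = s''(x_i). Step sizes h_i = 3, 2, 3; slopes of the chords Δ_i = (y_(i+1) - y_i)/h_i = 5/3, -1/2, 7/3.
  3·M_0 + 10·M_1 + 2·M_2 = 6(Δ_1 - Δ_0) = -13
  2·M_1 + 10·M_2 + 3·M_3 = 6(Δ_2 - Δ_1) = 17
Natural end conditions: M_0 = M_3 = 0.
Solving the tridiagonal system: M_0 = 0, M_1 = -41/24, M_2 = 49/24, M_3 = 0.

-1.7083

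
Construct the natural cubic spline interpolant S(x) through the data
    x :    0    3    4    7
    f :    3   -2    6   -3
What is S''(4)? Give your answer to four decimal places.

With M_i denoting the second derivative at x_i, h_i = 3, 1, 3, and Δ_i = (y_(i+1) − y_i)/h_i = -5/3, 8, -3:
  3·M_0 + 8·M_1 + 1·M_2 = 6(Δ_1 - Δ_0) = 58
  1·M_1 + 8·M_2 + 3·M_3 = 6(Δ_2 - Δ_1) = -66
Natural end conditions: M_0 = M_3 = 0.
Hence M_0 = 0, M_1 = 530/63, M_2 = -586/63, M_3 = 0.

-9.3016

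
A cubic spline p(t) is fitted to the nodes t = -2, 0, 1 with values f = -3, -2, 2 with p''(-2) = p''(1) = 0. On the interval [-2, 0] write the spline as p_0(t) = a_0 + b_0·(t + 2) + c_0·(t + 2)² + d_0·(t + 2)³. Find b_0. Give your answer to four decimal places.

-0.6667

Put M_i = p'' at the i-th knot. Here h = (2, 1) and Δ = (1/2, 4), so the interior equations h_(i-1)·M_(i-1) + 2(h_(i-1)+h_i)·M_i + h_i·M_(i+1) = 6(Δ_i − Δ_(i-1)) read
  2·M_0 + 6·M_1 + 1·M_2 = 6(Δ_1 - Δ_0) = 21
Natural end conditions: M_0 = M_2 = 0.
Solving the tridiagonal system: M_0 = 0, M_1 = 7/2, M_2 = 0.
On [-2, 0], with p_0(t) = a_0 + b_0·(t + 2) + c_0·(t + 2)² + d_0·(t + 2)³: c_0 = M_0/2 = 0, d_0 = (M_1 - M_0)/(6h_0) = 7/24, b_0 = Δ_0 - h_0(2M_0 + M_1)/6 = -2/3.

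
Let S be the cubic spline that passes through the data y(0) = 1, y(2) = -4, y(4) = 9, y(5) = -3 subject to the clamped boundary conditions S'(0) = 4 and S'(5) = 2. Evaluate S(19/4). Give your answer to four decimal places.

Write σ_i for S''(x_i). With h_i = 2, 2, 1 and divided differences Δ_i = -5/2, 13/2, -12, the continuity of S' gives the tridiagonal system
  2·σ_0 + 8·σ_1 + 2·σ_2 = 6(Δ_1 - Δ_0) = 54
  2·σ_1 + 6·σ_2 + 1·σ_3 = 6(Δ_2 - Δ_1) = -111
Clamped end conditions give two more equations: 2h_0·σ_0 + h_0·σ_1 = 6(Δ_0 - S'(0)) = -39 and h_2·σ_2 + 2h_2·σ_3 = 6(S'(5) - Δ_2) = 84.
Solving the tridiagonal system: σ_0 = -461/23, σ_1 = 947/46, σ_2 = -812/23, σ_3 = 1372/23.
On [4, 5], S(x) = 9 - 234/23·(x - 4) - 406/23·(x - 4)² + 364/23·(x - 4)³.
With (x - 4) = 3/4: S(19/4) = -693/368.

-1.8832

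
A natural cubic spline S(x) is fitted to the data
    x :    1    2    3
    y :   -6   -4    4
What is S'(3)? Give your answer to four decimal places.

Let M_i = S''(x_i). Step sizes h_i = 1, 1; slopes of the chords Δ_i = (y_(i+1) - y_i)/h_i = 2, 8.
  1·M_0 + 4·M_1 + 1·M_2 = 6(Δ_1 - Δ_0) = 36
Natural end conditions: M_0 = M_2 = 0.
Solving the tridiagonal system: M_0 = 0, M_1 = 9, M_2 = 0.
On [2, 3], S'(x) = b_1 + 2c_1·(x - 2) + 3d_1·(x - 2)² with b_1 = Δ_1 - h_1(2M_1 + M_2)/6 = 5, c_1 = M_1/2 = 9/2, d_1 = (M_2 - M_1)/(6h_1) = -3/2. So S'(3) = 19/2.

9.5000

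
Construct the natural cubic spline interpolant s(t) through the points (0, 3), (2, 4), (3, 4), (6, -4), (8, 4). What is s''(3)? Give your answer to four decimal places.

Write M_i for s''(x_i). With h_i = 2, 1, 3, 2 and divided differences Δ_i = 1/2, 0, -8/3, 4, the continuity of s' gives the tridiagonal system
  2·M_0 + 6·M_1 + 1·M_2 = 6(Δ_1 - Δ_0) = -3
  1·M_1 + 8·M_2 + 3·M_3 = 6(Δ_2 - Δ_1) = -16
  3·M_2 + 10·M_3 + 2·M_4 = 6(Δ_3 - Δ_2) = 40
Natural end conditions: M_0 = M_4 = 0.
Hence M_0 = 0, M_1 = 67/416, M_2 = -825/208, M_3 = 2159/416, M_4 = 0.

-3.9663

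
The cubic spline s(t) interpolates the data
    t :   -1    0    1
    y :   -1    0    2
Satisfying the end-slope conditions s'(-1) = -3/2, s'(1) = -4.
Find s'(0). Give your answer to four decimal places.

With M_i denoting the second derivative at x_i, h_i = 1, 1, and Δ_i = (y_(i+1) − y_i)/h_i = 1, 2:
  1·M_0 + 4·M_1 + 1·M_2 = 6(Δ_1 - Δ_0) = 6
Clamped end conditions give two more equations: 2h_0·M_0 + h_0·M_1 = 6(Δ_0 - s'(-1)) = 15 and h_1·M_1 + 2h_1·M_2 = 6(s'(1) - Δ_1) = -36.
Hence M_0 = 19/4, M_1 = 11/2, M_2 = -83/4.
On [0, 1], s'(t) = b_1 + 2c_1·t + 3d_1·t² with b_1 = Δ_1 - h_1(2M_1 + M_2)/6 = 29/8, c_1 = M_1/2 = 11/4, d_1 = (M_2 - M_1)/(6h_1) = -35/8. So s'(0) = 29/8.

3.6250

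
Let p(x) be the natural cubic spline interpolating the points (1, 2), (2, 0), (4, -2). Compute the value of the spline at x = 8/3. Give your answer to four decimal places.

With m_i denoting the second derivative at x_i, h_i = 1, 2, and Δ_i = (y_(i+1) − y_i)/h_i = -2, -1:
  1·m_0 + 6·m_1 + 2·m_2 = 6(Δ_1 - Δ_0) = 6
Natural end conditions: m_0 = m_2 = 0.
Solving the tridiagonal system: m_0 = 0, m_1 = 1, m_2 = 0.
On [2, 4], p(x) = 0 - 5/3·(x - 2) + 1/2·(x - 2)² - 1/12·(x - 2)³.
With (x - 2) = 2/3: p(8/3) = -74/81.

-0.9136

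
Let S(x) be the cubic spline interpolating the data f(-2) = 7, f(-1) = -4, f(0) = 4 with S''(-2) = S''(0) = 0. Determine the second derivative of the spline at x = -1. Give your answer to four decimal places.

Write σ_i for S''(x_i). With h_i = 1, 1 and divided differences Δ_i = -11, 8, the continuity of S' gives the tridiagonal system
  1·σ_0 + 4·σ_1 + 1·σ_2 = 6(Δ_1 - Δ_0) = 114
Natural end conditions: σ_0 = σ_2 = 0.
Solving the tridiagonal system: σ_0 = 0, σ_1 = 57/2, σ_2 = 0.

28.5000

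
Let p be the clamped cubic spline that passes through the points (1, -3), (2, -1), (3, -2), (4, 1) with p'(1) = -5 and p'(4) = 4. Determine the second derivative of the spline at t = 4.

-2

With σ_i denoting the second derivative at x_i, h_i = 1, 1, 1, and Δ_i = (y_(i+1) − y_i)/h_i = 2, -1, 3:
  1·σ_0 + 4·σ_1 + 1·σ_2 = 6(Δ_1 - Δ_0) = -18
  1·σ_1 + 4·σ_2 + 1·σ_3 = 6(Δ_2 - Δ_1) = 24
Clamped end conditions give two more equations: 2h_0·σ_0 + h_0·σ_1 = 6(Δ_0 - p'(1)) = 42 and h_2·σ_2 + 2h_2·σ_3 = 6(p'(4) - Δ_2) = 6.
Hence σ_0 = 28, σ_1 = -14, σ_2 = 10, σ_3 = -2.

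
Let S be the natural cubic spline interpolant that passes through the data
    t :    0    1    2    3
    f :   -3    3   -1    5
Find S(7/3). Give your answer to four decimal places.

With M_i denoting the second derivative at x_i, h_i = 1, 1, 1, and Δ_i = (y_(i+1) − y_i)/h_i = 6, -4, 6:
  1·M_0 + 4·M_1 + 1·M_2 = 6(Δ_1 - Δ_0) = -60
  1·M_1 + 4·M_2 + 1·M_3 = 6(Δ_2 - Δ_1) = 60
Natural end conditions: M_0 = M_3 = 0.
Hence M_0 = 0, M_1 = -20, M_2 = 20, M_3 = 0.
On [2, 3], S(t) = -1 - 2/3·(t - 2) + 10·(t - 2)² - 10/3·(t - 2)³.
With (t - 2) = 1/3: S(7/3) = -19/81.

-0.2346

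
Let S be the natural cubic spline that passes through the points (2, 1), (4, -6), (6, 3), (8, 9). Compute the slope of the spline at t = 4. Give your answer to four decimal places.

0.9667

Write m_i for S''(x_i). With h_i = 2, 2, 2 and divided differences Δ_i = -7/2, 9/2, 3, the continuity of S' gives the tridiagonal system
  2·m_0 + 8·m_1 + 2·m_2 = 6(Δ_1 - Δ_0) = 48
  2·m_1 + 8·m_2 + 2·m_3 = 6(Δ_2 - Δ_1) = -9
Natural end conditions: m_0 = m_3 = 0.
Hence m_0 = 0, m_1 = 67/10, m_2 = -14/5, m_3 = 0.
On [4, 6], S'(t) = b_1 + 2c_1·(t - 4) + 3d_1·(t - 4)² with b_1 = Δ_1 - h_1(2m_1 + m_2)/6 = 29/30, c_1 = m_1/2 = 67/20, d_1 = (m_2 - m_1)/(6h_1) = -19/24. So S'(4) = 29/30.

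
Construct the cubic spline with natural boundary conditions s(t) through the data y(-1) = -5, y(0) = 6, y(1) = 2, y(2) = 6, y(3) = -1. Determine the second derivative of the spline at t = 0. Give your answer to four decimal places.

Put M_i = s'' at the i-th knot. Here h = (1, 1, 1, 1) and Δ = (11, -4, 4, -7), so the interior equations h_(i-1)·M_(i-1) + 2(h_(i-1)+h_i)·M_i + h_i·M_(i+1) = 6(Δ_i − Δ_(i-1)) read
  1·M_0 + 4·M_1 + 1·M_2 = 6(Δ_1 - Δ_0) = -90
  1·M_1 + 4·M_2 + 1·M_3 = 6(Δ_2 - Δ_1) = 48
  1·M_2 + 4·M_3 + 1·M_4 = 6(Δ_3 - Δ_2) = -66
Natural end conditions: M_0 = M_4 = 0.
Forward elimination and back-substitution give M_0 = 0, M_1 = -201/7, M_2 = 174/7, M_3 = -159/7, M_4 = 0.

-28.7143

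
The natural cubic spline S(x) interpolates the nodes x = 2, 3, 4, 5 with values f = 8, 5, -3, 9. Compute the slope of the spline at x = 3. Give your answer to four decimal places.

-8.3333

With σ_i denoting the second derivative at x_i, h_i = 1, 1, 1, and Δ_i = (y_(i+1) − y_i)/h_i = -3, -8, 12:
  1·σ_0 + 4·σ_1 + 1·σ_2 = 6(Δ_1 - Δ_0) = -30
  1·σ_1 + 4·σ_2 + 1·σ_3 = 6(Δ_2 - Δ_1) = 120
Natural end conditions: σ_0 = σ_3 = 0.
Forward elimination and back-substitution give σ_0 = 0, σ_1 = -16, σ_2 = 34, σ_3 = 0.
On [3, 4], S'(x) = b_1 + 2c_1·(x - 3) + 3d_1·(x - 3)² with b_1 = Δ_1 - h_1(2σ_1 + σ_2)/6 = -25/3, c_1 = σ_1/2 = -8, d_1 = (σ_2 - σ_1)/(6h_1) = 25/3. So S'(3) = -25/3.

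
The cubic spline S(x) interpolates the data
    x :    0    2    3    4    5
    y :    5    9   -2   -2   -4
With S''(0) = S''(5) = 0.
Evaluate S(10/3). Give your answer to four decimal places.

-2.9819

Write M_i for S''(x_i). With h_i = 2, 1, 1, 1 and divided differences Δ_i = 2, -11, 0, -2, the continuity of S' gives the tridiagonal system
  2·M_0 + 6·M_1 + 1·M_2 = 6(Δ_1 - Δ_0) = -78
  1·M_1 + 4·M_2 + 1·M_3 = 6(Δ_2 - Δ_1) = 66
  1·M_2 + 4·M_3 + 1·M_4 = 6(Δ_3 - Δ_2) = -12
Natural end conditions: M_0 = M_4 = 0.
Solving: M_0 = 0, M_1 = -723/43, M_2 = 984/43, M_3 = -375/43, M_4 = 0.
On [3, 4], S(x) = -2 - 531/86·(x - 3) + 492/43·(x - 3)² - 453/86·(x - 3)³.
With (x - 3) = 1/3: S(10/3) = -1154/387.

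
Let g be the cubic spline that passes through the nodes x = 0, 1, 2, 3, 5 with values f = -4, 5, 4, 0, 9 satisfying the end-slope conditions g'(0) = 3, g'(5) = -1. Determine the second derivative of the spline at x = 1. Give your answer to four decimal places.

-21.5366

With σ_i denoting the second derivative at x_i, h_i = 1, 1, 1, 2, and Δ_i = (y_(i+1) − y_i)/h_i = 9, -1, -4, 9/2:
  1·σ_0 + 4·σ_1 + 1·σ_2 = 6(Δ_1 - Δ_0) = -60
  1·σ_1 + 4·σ_2 + 1·σ_3 = 6(Δ_2 - Δ_1) = -18
  1·σ_2 + 6·σ_3 + 2·σ_4 = 6(Δ_3 - Δ_2) = 51
Clamped end conditions give two more equations: 2h_0·σ_0 + h_0·σ_1 = 6(Δ_0 - g'(0)) = 36 and h_3·σ_3 + 2h_3·σ_4 = 6(g'(5) - Δ_3) = -33.
Solving the tridiagonal system: σ_0 = 2359/82, σ_1 = -883/41, σ_2 = -215/82, σ_3 = 575/41, σ_4 = -2503/164.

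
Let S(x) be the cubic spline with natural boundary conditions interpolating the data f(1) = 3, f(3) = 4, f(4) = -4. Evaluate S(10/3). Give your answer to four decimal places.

1.8580

With M_i denoting the second derivative at x_i, h_i = 2, 1, and Δ_i = (y_(i+1) − y_i)/h_i = 1/2, -8:
  2·M_0 + 6·M_1 + 1·M_2 = 6(Δ_1 - Δ_0) = -51
Natural end conditions: M_0 = M_2 = 0.
Solving the tridiagonal system: M_0 = 0, M_1 = -17/2, M_2 = 0.
On [3, 4], S(x) = 4 - 31/6·(x - 3) - 17/4·(x - 3)² + 17/12·(x - 3)³.
With (x - 3) = 1/3: S(10/3) = 301/162.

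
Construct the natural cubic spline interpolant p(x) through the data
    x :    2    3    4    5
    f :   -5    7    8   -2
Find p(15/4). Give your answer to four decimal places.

With M_i denoting the second derivative at x_i, h_i = 1, 1, 1, and Δ_i = (y_(i+1) − y_i)/h_i = 12, 1, -10:
  1·M_0 + 4·M_1 + 1·M_2 = 6(Δ_1 - Δ_0) = -66
  1·M_1 + 4·M_2 + 1·M_3 = 6(Δ_2 - Δ_1) = -66
Natural end conditions: M_0 = M_3 = 0.
Forward elimination and back-substitution give M_0 = 0, M_1 = -66/5, M_2 = -66/5, M_3 = 0.
On [3, 4], p(x) = 7 + 38/5·(x - 3) - 33/5·(x - 3)² + 0·(x - 3)³.
With (x - 3) = 3/4: p(15/4) = 719/80.

8.9875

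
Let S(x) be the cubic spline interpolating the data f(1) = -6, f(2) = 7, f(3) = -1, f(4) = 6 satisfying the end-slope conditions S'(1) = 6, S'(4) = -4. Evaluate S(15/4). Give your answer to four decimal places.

5.4531

Let m_i = S''(x_i). Step sizes h_i = 1, 1, 1; slopes of the chords Δ_i = (y_(i+1) - y_i)/h_i = 13, -8, 7.
  1·m_0 + 4·m_1 + 1·m_2 = 6(Δ_1 - Δ_0) = -126
  1·m_1 + 4·m_2 + 1·m_3 = 6(Δ_2 - Δ_1) = 90
Clamped end conditions give two more equations: 2h_0·m_0 + h_0·m_1 = 6(Δ_0 - S'(1)) = 42 and h_2·m_2 + 2h_2·m_3 = 6(S'(4) - Δ_2) = -66.
Solving: m_0 = 148/3, m_1 = -170/3, m_2 = 154/3, m_3 = -176/3.
On [3, 4], S(x) = -1 - 1/3·(x - 3) + 77/3·(x - 3)² - 55/3·(x - 3)³.
With (x - 3) = 3/4: S(15/4) = 349/64.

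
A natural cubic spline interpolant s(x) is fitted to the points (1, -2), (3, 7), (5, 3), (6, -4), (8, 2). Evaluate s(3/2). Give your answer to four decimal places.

0.7902

Let M_i = s''(x_i). Step sizes h_i = 2, 2, 1, 2; slopes of the chords Δ_i = (y_(i+1) - y_i)/h_i = 9/2, -2, -7, 3.
  2·M_0 + 8·M_1 + 2·M_2 = 6(Δ_1 - Δ_0) = -39
  2·M_1 + 6·M_2 + 1·M_3 = 6(Δ_2 - Δ_1) = -30
  1·M_2 + 6·M_3 + 2·M_4 = 6(Δ_3 - Δ_2) = 60
Natural end conditions: M_0 = M_4 = 0.
Hence M_0 = 0, M_1 = -885/256, M_2 = -363/64, M_3 = 1401/128, M_4 = 0.
On [1, 3], s(x) = -2 + 1447/256·(x - 1) + 0·(x - 1)² - 295/1024·(x - 1)³.
With (x - 1) = 1/2: s(3/2) = 6473/8192.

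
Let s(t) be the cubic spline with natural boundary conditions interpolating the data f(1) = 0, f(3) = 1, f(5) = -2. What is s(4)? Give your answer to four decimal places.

-0.1250

With M_i denoting the second derivative at x_i, h_i = 2, 2, and Δ_i = (y_(i+1) − y_i)/h_i = 1/2, -3/2:
  2·M_0 + 8·M_1 + 2·M_2 = 6(Δ_1 - Δ_0) = -12
Natural end conditions: M_0 = M_2 = 0.
Forward elimination and back-substitution give M_0 = 0, M_1 = -3/2, M_2 = 0.
On [3, 5], s(t) = 1 - 1/2·(t - 3) - 3/4·(t - 3)² + 1/8·(t - 3)³.
With (t - 3) = 1: s(4) = -1/8.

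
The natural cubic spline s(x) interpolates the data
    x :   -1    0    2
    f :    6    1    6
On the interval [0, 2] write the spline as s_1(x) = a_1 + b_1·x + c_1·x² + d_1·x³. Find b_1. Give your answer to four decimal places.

Write M_i for s''(x_i). With h_i = 1, 2 and divided differences Δ_i = -5, 5/2, the continuity of s' gives the tridiagonal system
  1·M_0 + 6·M_1 + 2·M_2 = 6(Δ_1 - Δ_0) = 45
Natural end conditions: M_0 = M_2 = 0.
Hence M_0 = 0, M_1 = 15/2, M_2 = 0.
On [0, 2], with s_1(x) = a_1 + b_1·x + c_1·x² + d_1·x³: c_1 = M_1/2 = 15/4, d_1 = (M_2 - M_1)/(6h_1) = -5/8, b_1 = Δ_1 - h_1(2M_1 + M_2)/6 = -5/2.

-2.5000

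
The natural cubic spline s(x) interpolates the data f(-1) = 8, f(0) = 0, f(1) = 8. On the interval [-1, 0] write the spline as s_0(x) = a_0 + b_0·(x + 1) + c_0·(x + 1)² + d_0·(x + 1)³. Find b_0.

Let σ_i = s''(x_i). Step sizes h_i = 1, 1; slopes of the chords Δ_i = (y_(i+1) - y_i)/h_i = -8, 8.
  1·σ_0 + 4·σ_1 + 1·σ_2 = 6(Δ_1 - Δ_0) = 96
Natural end conditions: σ_0 = σ_2 = 0.
Solving: σ_0 = 0, σ_1 = 24, σ_2 = 0.
On [-1, 0], with s_0(x) = a_0 + b_0·(x + 1) + c_0·(x + 1)² + d_0·(x + 1)³: c_0 = σ_0/2 = 0, d_0 = (σ_1 - σ_0)/(6h_0) = 4, b_0 = Δ_0 - h_0(2σ_0 + σ_1)/6 = -12.

-12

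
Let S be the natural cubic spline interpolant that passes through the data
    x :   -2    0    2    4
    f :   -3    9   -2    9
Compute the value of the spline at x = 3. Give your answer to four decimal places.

0.7250

Let σ_i = S''(x_i). Step sizes h_i = 2, 2, 2; slopes of the chords Δ_i = (y_(i+1) - y_i)/h_i = 6, -11/2, 11/2.
  2·σ_0 + 8·σ_1 + 2·σ_2 = 6(Δ_1 - Δ_0) = -69
  2·σ_1 + 8·σ_2 + 2·σ_3 = 6(Δ_2 - Δ_1) = 66
Natural end conditions: σ_0 = σ_3 = 0.
Solving the tridiagonal system: σ_0 = 0, σ_1 = -57/5, σ_2 = 111/10, σ_3 = 0.
On [2, 4], S(x) = -2 - 19/10·(x - 2) + 111/20·(x - 2)² - 37/40·(x - 2)³.
With (x - 2) = 1: S(3) = 29/40.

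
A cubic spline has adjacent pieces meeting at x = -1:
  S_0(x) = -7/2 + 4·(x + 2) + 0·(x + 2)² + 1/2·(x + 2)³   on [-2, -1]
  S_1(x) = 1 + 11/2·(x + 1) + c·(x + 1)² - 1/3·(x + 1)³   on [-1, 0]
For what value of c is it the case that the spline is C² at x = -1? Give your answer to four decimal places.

1.5000

S_0''(x) = 0 + 3·(x + 2), so S_0''(-1) = 3. On the right, S_1''(-1) = 2c, so c = 3/2.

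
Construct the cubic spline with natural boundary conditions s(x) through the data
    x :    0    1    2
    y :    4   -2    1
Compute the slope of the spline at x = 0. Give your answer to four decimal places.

Let M_i = s''(x_i). Step sizes h_i = 1, 1; slopes of the chords Δ_i = (y_(i+1) - y_i)/h_i = -6, 3.
  1·M_0 + 4·M_1 + 1·M_2 = 6(Δ_1 - Δ_0) = 54
Natural end conditions: M_0 = M_2 = 0.
Hence M_0 = 0, M_1 = 27/2, M_2 = 0.
On [0, 1], s'(x) = b_0 + 2c_0·x + 3d_0·x² with b_0 = Δ_0 - h_0(2M_0 + M_1)/6 = -33/4, c_0 = M_0/2 = 0, d_0 = (M_1 - M_0)/(6h_0) = 9/4. So s'(0) = -33/4.

-8.2500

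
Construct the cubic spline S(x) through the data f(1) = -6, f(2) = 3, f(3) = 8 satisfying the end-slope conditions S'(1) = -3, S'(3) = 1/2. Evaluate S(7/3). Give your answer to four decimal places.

5.9074

Write M_i for S''(x_i). With h_i = 1, 1 and divided differences Δ_i = 9, 5, the continuity of S' gives the tridiagonal system
  1·M_0 + 4·M_1 + 1·M_2 = 6(Δ_1 - Δ_0) = -24
Clamped end conditions give two more equations: 2h_0·M_0 + h_0·M_1 = 6(Δ_0 - S'(1)) = 72 and h_1·M_1 + 2h_1·M_2 = 6(S'(3) - Δ_1) = -27.
Solving: M_0 = 175/4, M_1 = -31/2, M_2 = -23/4.
On [2, 3], S(x) = 3 + 89/8·(x - 2) - 31/4·(x - 2)² + 13/8·(x - 2)³.
With (x - 2) = 1/3: S(7/3) = 319/54.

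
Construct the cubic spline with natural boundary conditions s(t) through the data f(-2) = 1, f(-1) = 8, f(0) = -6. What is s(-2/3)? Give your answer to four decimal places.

Put M_i = s'' at the i-th knot. Here h = (1, 1) and Δ = (7, -14), so the interior equations h_(i-1)·M_(i-1) + 2(h_(i-1)+h_i)·M_i + h_i·M_(i+1) = 6(Δ_i − Δ_(i-1)) read
  1·M_0 + 4·M_1 + 1·M_2 = 6(Δ_1 - Δ_0) = -126
Natural end conditions: M_0 = M_2 = 0.
Forward elimination and back-substitution give M_0 = 0, M_1 = -63/2, M_2 = 0.
On [-1, 0], s(t) = 8 - 7/2·(t + 1) - 63/4·(t + 1)² + 21/4·(t + 1)³.
With (t + 1) = 1/3: s(-2/3) = 95/18.

5.2778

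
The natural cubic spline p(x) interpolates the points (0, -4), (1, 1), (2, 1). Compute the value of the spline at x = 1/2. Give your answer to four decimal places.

-1.0313

Let σ_i = p''(x_i). Step sizes h_i = 1, 1; slopes of the chords Δ_i = (y_(i+1) - y_i)/h_i = 5, 0.
  1·σ_0 + 4·σ_1 + 1·σ_2 = 6(Δ_1 - Δ_0) = -30
Natural end conditions: σ_0 = σ_2 = 0.
Solving: σ_0 = 0, σ_1 = -15/2, σ_2 = 0.
On [0, 1], p(x) = -4 + 25/4·x + 0·x² - 5/4·x³.
With x = 1/2: p(1/2) = -33/32.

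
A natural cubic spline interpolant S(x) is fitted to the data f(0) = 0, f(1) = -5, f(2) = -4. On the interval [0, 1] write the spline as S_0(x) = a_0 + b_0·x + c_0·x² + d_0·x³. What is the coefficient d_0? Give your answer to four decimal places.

Let M_i = S''(x_i). Step sizes h_i = 1, 1; slopes of the chords Δ_i = (y_(i+1) - y_i)/h_i = -5, 1.
  1·M_0 + 4·M_1 + 1·M_2 = 6(Δ_1 - Δ_0) = 36
Natural end conditions: M_0 = M_2 = 0.
Hence M_0 = 0, M_1 = 9, M_2 = 0.
On [0, 1], with S_0(x) = a_0 + b_0·x + c_0·x² + d_0·x³: c_0 = M_0/2 = 0, d_0 = (M_1 - M_0)/(6h_0) = 3/2, b_0 = Δ_0 - h_0(2M_0 + M_1)/6 = -13/2.

1.5000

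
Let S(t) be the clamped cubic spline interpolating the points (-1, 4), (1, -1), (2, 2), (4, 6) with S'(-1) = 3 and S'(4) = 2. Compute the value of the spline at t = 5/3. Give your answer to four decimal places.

Put m_i = S'' at the i-th knot. Here h = (2, 1, 2) and Δ = (-5/2, 3, 2), so the interior equations h_(i-1)·m_(i-1) + 2(h_(i-1)+h_i)·m_i + h_i·m_(i+1) = 6(Δ_i − Δ_(i-1)) read
  2·m_0 + 6·m_1 + 1·m_2 = 6(Δ_1 - Δ_0) = 33
  1·m_1 + 6·m_2 + 2·m_3 = 6(Δ_2 - Δ_1) = -6
Clamped end conditions give two more equations: 2h_0·m_0 + h_0·m_1 = 6(Δ_0 - S'(-1)) = -33 and h_2·m_2 + 2h_2·m_3 = 6(S'(4) - Δ_2) = 0.
Solving: m_0 = -433/32, m_1 = 169/16, m_2 = -53/16, m_3 = 53/32.
On [1, 2], S(t) = -1 + 1/32·(t - 1) + 169/32·(t - 1)² - 37/16·(t - 1)³.
With (t - 1) = 2/3: S(5/3) = 295/432.

0.6829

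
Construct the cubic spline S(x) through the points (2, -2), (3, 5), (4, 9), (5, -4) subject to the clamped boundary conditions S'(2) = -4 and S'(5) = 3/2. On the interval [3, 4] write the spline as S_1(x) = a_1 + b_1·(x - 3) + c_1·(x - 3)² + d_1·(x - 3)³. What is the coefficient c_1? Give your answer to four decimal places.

With M_i denoting the second derivative at x_i, h_i = 1, 1, 1, and Δ_i = (y_(i+1) − y_i)/h_i = 7, 4, -13:
  1·M_0 + 4·M_1 + 1·M_2 = 6(Δ_1 - Δ_0) = -18
  1·M_1 + 4·M_2 + 1·M_3 = 6(Δ_2 - Δ_1) = -102
Clamped end conditions give two more equations: 2h_0·M_0 + h_0·M_1 = 6(Δ_0 - S'(2)) = 66 and h_2·M_2 + 2h_2·M_3 = 6(S'(5) - Δ_2) = 87.
Solving the tridiagonal system: M_0 = 517/15, M_1 = -44/15, M_2 = -611/15, M_3 = 958/15.
On [3, 4], with S_1(x) = a_1 + b_1·(x - 3) + c_1·(x - 3)² + d_1·(x - 3)³: c_1 = M_1/2 = -22/15, d_1 = (M_2 - M_1)/(6h_1) = -63/10, b_1 = Δ_1 - h_1(2M_1 + M_2)/6 = 353/30.

-1.4667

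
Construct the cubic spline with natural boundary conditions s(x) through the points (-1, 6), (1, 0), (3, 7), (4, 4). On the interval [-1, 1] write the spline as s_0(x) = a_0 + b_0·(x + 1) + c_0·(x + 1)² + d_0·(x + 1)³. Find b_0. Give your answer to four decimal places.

-5.3636

With M_i denoting the second derivative at x_i, h_i = 2, 2, 1, and Δ_i = (y_(i+1) − y_i)/h_i = -3, 7/2, -3:
  2·M_0 + 8·M_1 + 2·M_2 = 6(Δ_1 - Δ_0) = 39
  2·M_1 + 6·M_2 + 1·M_3 = 6(Δ_2 - Δ_1) = -39
Natural end conditions: M_0 = M_3 = 0.
Forward elimination and back-substitution give M_0 = 0, M_1 = 78/11, M_2 = -195/22, M_3 = 0.
On [-1, 1], with s_0(x) = a_0 + b_0·(x + 1) + c_0·(x + 1)² + d_0·(x + 1)³: c_0 = M_0/2 = 0, d_0 = (M_1 - M_0)/(6h_0) = 13/22, b_0 = Δ_0 - h_0(2M_0 + M_1)/6 = -59/11.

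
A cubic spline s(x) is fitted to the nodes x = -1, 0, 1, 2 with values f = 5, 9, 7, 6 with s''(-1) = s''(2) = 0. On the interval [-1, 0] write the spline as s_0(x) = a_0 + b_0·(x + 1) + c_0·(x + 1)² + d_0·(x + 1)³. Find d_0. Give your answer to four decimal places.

Put σ_i = s'' at the i-th knot. Here h = (1, 1, 1) and Δ = (4, -2, -1), so the interior equations h_(i-1)·σ_(i-1) + 2(h_(i-1)+h_i)·σ_i + h_i·σ_(i+1) = 6(Δ_i − Δ_(i-1)) read
  1·σ_0 + 4·σ_1 + 1·σ_2 = 6(Δ_1 - Δ_0) = -36
  1·σ_1 + 4·σ_2 + 1·σ_3 = 6(Δ_2 - Δ_1) = 6
Natural end conditions: σ_0 = σ_3 = 0.
Hence σ_0 = 0, σ_1 = -10, σ_2 = 4, σ_3 = 0.
On [-1, 0], with s_0(x) = a_0 + b_0·(x + 1) + c_0·(x + 1)² + d_0·(x + 1)³: c_0 = σ_0/2 = 0, d_0 = (σ_1 - σ_0)/(6h_0) = -5/3, b_0 = Δ_0 - h_0(2σ_0 + σ_1)/6 = 17/3.

-1.6667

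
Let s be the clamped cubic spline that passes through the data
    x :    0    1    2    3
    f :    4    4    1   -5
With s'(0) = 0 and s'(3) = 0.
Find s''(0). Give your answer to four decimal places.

1.2000

Put σ_i = s'' at the i-th knot. Here h = (1, 1, 1) and Δ = (0, -3, -6), so the interior equations h_(i-1)·σ_(i-1) + 2(h_(i-1)+h_i)·σ_i + h_i·σ_(i+1) = 6(Δ_i − Δ_(i-1)) read
  1·σ_0 + 4·σ_1 + 1·σ_2 = 6(Δ_1 - Δ_0) = -18
  1·σ_1 + 4·σ_2 + 1·σ_3 = 6(Δ_2 - Δ_1) = -18
Clamped end conditions give two more equations: 2h_0·σ_0 + h_0·σ_1 = 6(Δ_0 - s'(0)) = 0 and h_2·σ_2 + 2h_2·σ_3 = 6(s'(3) - Δ_2) = 36.
Forward elimination and back-substitution give σ_0 = 6/5, σ_1 = -12/5, σ_2 = -48/5, σ_3 = 114/5.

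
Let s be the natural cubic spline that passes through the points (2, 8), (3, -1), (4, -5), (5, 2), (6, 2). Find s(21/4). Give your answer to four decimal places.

2.8438

Let σ_i = s''(x_i). Step sizes h_i = 1, 1, 1, 1; slopes of the chords Δ_i = (y_(i+1) - y_i)/h_i = -9, -4, 7, 0.
  1·σ_0 + 4·σ_1 + 1·σ_2 = 6(Δ_1 - Δ_0) = 30
  1·σ_1 + 4·σ_2 + 1·σ_3 = 6(Δ_2 - Δ_1) = 66
  1·σ_2 + 4·σ_3 + 1·σ_4 = 6(Δ_3 - Δ_2) = -42
Natural end conditions: σ_0 = σ_4 = 0.
Forward elimination and back-substitution give σ_0 = 0, σ_1 = 18/7, σ_2 = 138/7, σ_3 = -108/7, σ_4 = 0.
On [5, 6], s(x) = 2 + 36/7·(x - 5) - 54/7·(x - 5)² + 18/7·(x - 5)³.
With (x - 5) = 1/4: s(21/4) = 91/32.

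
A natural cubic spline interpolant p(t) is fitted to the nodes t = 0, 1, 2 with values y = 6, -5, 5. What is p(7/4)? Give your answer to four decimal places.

1.2695

With σ_i denoting the second derivative at x_i, h_i = 1, 1, and Δ_i = (y_(i+1) − y_i)/h_i = -11, 10:
  1·σ_0 + 4·σ_1 + 1·σ_2 = 6(Δ_1 - Δ_0) = 126
Natural end conditions: σ_0 = σ_2 = 0.
Solving: σ_0 = 0, σ_1 = 63/2, σ_2 = 0.
On [1, 2], p(t) = -5 - 1/2·(t - 1) + 63/4·(t - 1)² - 21/4·(t - 1)³.
With (t - 1) = 3/4: p(7/4) = 325/256.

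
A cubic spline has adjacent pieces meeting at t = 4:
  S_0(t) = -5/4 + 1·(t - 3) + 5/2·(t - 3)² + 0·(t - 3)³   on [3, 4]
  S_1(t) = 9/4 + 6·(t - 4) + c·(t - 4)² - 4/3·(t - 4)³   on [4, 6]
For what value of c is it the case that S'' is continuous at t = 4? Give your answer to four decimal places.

S_0''(t) = 5 + 0·(t - 3), so S_0''(4) = 5. On the right, S_1''(4) = 2c, so c = 5/2.

2.5000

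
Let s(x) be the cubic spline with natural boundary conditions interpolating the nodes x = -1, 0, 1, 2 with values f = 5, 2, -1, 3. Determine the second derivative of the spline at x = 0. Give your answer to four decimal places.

Write M_i for s''(x_i). With h_i = 1, 1, 1 and divided differences Δ_i = -3, -3, 4, the continuity of s' gives the tridiagonal system
  1·M_0 + 4·M_1 + 1·M_2 = 6(Δ_1 - Δ_0) = 0
  1·M_1 + 4·M_2 + 1·M_3 = 6(Δ_2 - Δ_1) = 42
Natural end conditions: M_0 = M_3 = 0.
Forward elimination and back-substitution give M_0 = 0, M_1 = -14/5, M_2 = 56/5, M_3 = 0.

-2.8000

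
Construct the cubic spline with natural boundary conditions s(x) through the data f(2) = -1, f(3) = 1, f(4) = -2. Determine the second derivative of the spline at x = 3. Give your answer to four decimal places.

-7.5000

Write M_i for s''(x_i). With h_i = 1, 1 and divided differences Δ_i = 2, -3, the continuity of s' gives the tridiagonal system
  1·M_0 + 4·M_1 + 1·M_2 = 6(Δ_1 - Δ_0) = -30
Natural end conditions: M_0 = M_2 = 0.
Solving the tridiagonal system: M_0 = 0, M_1 = -15/2, M_2 = 0.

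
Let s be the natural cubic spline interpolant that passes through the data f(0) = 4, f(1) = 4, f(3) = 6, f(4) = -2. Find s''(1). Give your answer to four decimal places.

4.5000

Let M_i = s''(x_i). Step sizes h_i = 1, 2, 1; slopes of the chords Δ_i = (y_(i+1) - y_i)/h_i = 0, 1, -8.
  1·M_0 + 6·M_1 + 2·M_2 = 6(Δ_1 - Δ_0) = 6
  2·M_1 + 6·M_2 + 1·M_3 = 6(Δ_2 - Δ_1) = -54
Natural end conditions: M_0 = M_3 = 0.
Solving the tridiagonal system: M_0 = 0, M_1 = 9/2, M_2 = -21/2, M_3 = 0.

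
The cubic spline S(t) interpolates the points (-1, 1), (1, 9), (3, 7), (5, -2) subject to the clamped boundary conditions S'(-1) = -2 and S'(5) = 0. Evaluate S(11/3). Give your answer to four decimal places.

3.1457

Put M_i = S'' at the i-th knot. Here h = (2, 2, 2) and Δ = (4, -1, -9/2), so the interior equations h_(i-1)·M_(i-1) + 2(h_(i-1)+h_i)·M_i + h_i·M_(i+1) = 6(Δ_i − Δ_(i-1)) read
  2·M_0 + 8·M_1 + 2·M_2 = 6(Δ_1 - Δ_0) = -30
  2·M_1 + 8·M_2 + 2·M_3 = 6(Δ_2 - Δ_1) = -21
Clamped end conditions give two more equations: 2h_0·M_0 + h_0·M_1 = 6(Δ_0 - S'(-1)) = 36 and h_2·M_2 + 2h_2·M_3 = 6(S'(5) - Δ_2) = 27.
Solving the tridiagonal system: M_0 = 359/30, M_1 = -89/15, M_2 = -97/30, M_3 = 251/30.
On [3, 5], S(t) = 7 - 77/15·(t - 3) - 97/60·(t - 3)² + 29/30·(t - 3)³.
With (t - 3) = 2/3: S(11/3) = 1274/405.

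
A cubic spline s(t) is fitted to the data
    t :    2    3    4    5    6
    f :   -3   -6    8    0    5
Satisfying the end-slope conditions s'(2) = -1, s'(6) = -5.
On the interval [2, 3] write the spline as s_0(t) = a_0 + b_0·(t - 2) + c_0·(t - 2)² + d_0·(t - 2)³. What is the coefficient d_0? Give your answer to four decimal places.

With m_i denoting the second derivative at x_i, h_i = 1, 1, 1, 1, and Δ_i = (y_(i+1) − y_i)/h_i = -3, 14, -8, 5:
  1·m_0 + 4·m_1 + 1·m_2 = 6(Δ_1 - Δ_0) = 102
  1·m_1 + 4·m_2 + 1·m_3 = 6(Δ_2 - Δ_1) = -132
  1·m_2 + 4·m_3 + 1·m_4 = 6(Δ_3 - Δ_2) = 78
Clamped end conditions give two more equations: 2h_0·m_0 + h_0·m_1 = 6(Δ_0 - s'(2)) = -12 and h_3·m_3 + 2h_3·m_4 = 6(s'(6) - Δ_3) = -60.
Solving the tridiagonal system: m_0 = -59/2, m_1 = 47, m_2 = -113/2, m_3 = 47, m_4 = -107/2.
On [2, 3], with s_0(t) = a_0 + b_0·(t - 2) + c_0·(t - 2)² + d_0·(t - 2)³: c_0 = m_0/2 = -59/4, d_0 = (m_1 - m_0)/(6h_0) = 51/4, b_0 = Δ_0 - h_0(2m_0 + m_1)/6 = -1.

12.7500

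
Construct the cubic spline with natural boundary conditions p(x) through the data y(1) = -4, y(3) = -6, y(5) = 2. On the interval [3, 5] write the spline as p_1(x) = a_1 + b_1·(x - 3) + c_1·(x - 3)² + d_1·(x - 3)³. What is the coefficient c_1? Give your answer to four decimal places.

Write m_i for p''(x_i). With h_i = 2, 2 and divided differences Δ_i = -1, 4, the continuity of p' gives the tridiagonal system
  2·m_0 + 8·m_1 + 2·m_2 = 6(Δ_1 - Δ_0) = 30
Natural end conditions: m_0 = m_2 = 0.
Solving: m_0 = 0, m_1 = 15/4, m_2 = 0.
On [3, 5], with p_1(x) = a_1 + b_1·(x - 3) + c_1·(x - 3)² + d_1·(x - 3)³: c_1 = m_1/2 = 15/8, d_1 = (m_2 - m_1)/(6h_1) = -5/16, b_1 = Δ_1 - h_1(2m_1 + m_2)/6 = 3/2.

1.8750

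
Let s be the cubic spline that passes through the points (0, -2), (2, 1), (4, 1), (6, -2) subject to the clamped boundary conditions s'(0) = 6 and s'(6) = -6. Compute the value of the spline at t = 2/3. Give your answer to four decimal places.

Let m_i = s''(x_i). Step sizes h_i = 2, 2, 2; slopes of the chords Δ_i = (y_(i+1) - y_i)/h_i = 3/2, 0, -3/2.
  2·m_0 + 8·m_1 + 2·m_2 = 6(Δ_1 - Δ_0) = -9
  2·m_1 + 8·m_2 + 2·m_3 = 6(Δ_2 - Δ_1) = -9
Clamped end conditions give two more equations: 2h_0·m_0 + h_0·m_1 = 6(Δ_0 - s'(0)) = -27 and h_2·m_2 + 2h_2·m_3 = 6(s'(6) - Δ_2) = -27.
Forward elimination and back-substitution give m_0 = -7, m_1 = 1/2, m_2 = 1/2, m_3 = -7.
On [0, 2], s(t) = -2 + 6·t - 7/2·t² + 5/8·t³.
With t = 2/3: s(2/3) = 17/27.

0.6296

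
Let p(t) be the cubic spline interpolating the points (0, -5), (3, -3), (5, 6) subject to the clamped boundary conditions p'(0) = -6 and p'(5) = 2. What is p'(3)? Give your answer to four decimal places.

5.0500

Write M_i for p''(x_i). With h_i = 3, 2 and divided differences Δ_i = 2/3, 9/2, the continuity of p' gives the tridiagonal system
  3·M_0 + 10·M_1 + 2·M_2 = 6(Δ_1 - Δ_0) = 23
Clamped end conditions give two more equations: 2h_0·M_0 + h_0·M_1 = 6(Δ_0 - p'(0)) = 40 and h_1·M_1 + 2h_1·M_2 = 6(p'(5) - Δ_1) = -15.
Solving the tridiagonal system: M_0 = 179/30, M_1 = 7/5, M_2 = -89/20.
On [3, 5], p'(t) = b_1 + 2c_1·(t - 3) + 3d_1·(t - 3)² with b_1 = Δ_1 - h_1(2M_1 + M_2)/6 = 101/20, c_1 = M_1/2 = 7/10, d_1 = (M_2 - M_1)/(6h_1) = -39/80. So p'(3) = 101/20.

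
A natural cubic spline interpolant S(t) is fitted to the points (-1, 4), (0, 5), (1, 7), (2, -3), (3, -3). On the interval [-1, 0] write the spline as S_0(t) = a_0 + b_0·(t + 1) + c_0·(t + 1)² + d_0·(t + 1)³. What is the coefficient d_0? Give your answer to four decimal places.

1.3036

Put m_i = S'' at the i-th knot. Here h = (1, 1, 1, 1) and Δ = (1, 2, -10, 0), so the interior equations h_(i-1)·m_(i-1) + 2(h_(i-1)+h_i)·m_i + h_i·m_(i+1) = 6(Δ_i − Δ_(i-1)) read
  1·m_0 + 4·m_1 + 1·m_2 = 6(Δ_1 - Δ_0) = 6
  1·m_1 + 4·m_2 + 1·m_3 = 6(Δ_2 - Δ_1) = -72
  1·m_2 + 4·m_3 + 1·m_4 = 6(Δ_3 - Δ_2) = 60
Natural end conditions: m_0 = m_4 = 0.
Solving: m_0 = 0, m_1 = 219/28, m_2 = -177/7, m_3 = 597/28, m_4 = 0.
On [-1, 0], with S_0(t) = a_0 + b_0·(t + 1) + c_0·(t + 1)² + d_0·(t + 1)³: c_0 = m_0/2 = 0, d_0 = (m_1 - m_0)/(6h_0) = 73/56, b_0 = Δ_0 - h_0(2m_0 + m_1)/6 = -17/56.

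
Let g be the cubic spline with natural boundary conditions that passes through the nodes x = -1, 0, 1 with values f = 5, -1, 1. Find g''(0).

Put σ_i = g'' at the i-th knot. Here h = (1, 1) and Δ = (-6, 2), so the interior equations h_(i-1)·σ_(i-1) + 2(h_(i-1)+h_i)·σ_i + h_i·σ_(i+1) = 6(Δ_i − Δ_(i-1)) read
  1·σ_0 + 4·σ_1 + 1·σ_2 = 6(Δ_1 - Δ_0) = 48
Natural end conditions: σ_0 = σ_2 = 0.
Solving the tridiagonal system: σ_0 = 0, σ_1 = 12, σ_2 = 0.

12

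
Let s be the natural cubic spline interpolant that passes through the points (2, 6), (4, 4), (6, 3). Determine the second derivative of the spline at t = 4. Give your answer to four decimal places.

With m_i denoting the second derivative at x_i, h_i = 2, 2, and Δ_i = (y_(i+1) − y_i)/h_i = -1, -1/2:
  2·m_0 + 8·m_1 + 2·m_2 = 6(Δ_1 - Δ_0) = 3
Natural end conditions: m_0 = m_2 = 0.
Forward elimination and back-substitution give m_0 = 0, m_1 = 3/8, m_2 = 0.

0.3750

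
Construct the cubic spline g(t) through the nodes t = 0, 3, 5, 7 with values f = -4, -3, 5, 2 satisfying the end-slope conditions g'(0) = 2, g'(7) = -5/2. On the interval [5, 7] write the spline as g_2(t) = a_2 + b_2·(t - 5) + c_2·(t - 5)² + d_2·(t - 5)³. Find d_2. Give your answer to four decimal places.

Write m_i for g''(x_i). With h_i = 3, 2, 2 and divided differences Δ_i = 1/3, 4, -3/2, the continuity of g' gives the tridiagonal system
  3·m_0 + 10·m_1 + 2·m_2 = 6(Δ_1 - Δ_0) = 22
  2·m_1 + 8·m_2 + 2·m_3 = 6(Δ_2 - Δ_1) = -33
Clamped end conditions give two more equations: 2h_0·m_0 + h_0·m_1 = 6(Δ_0 - g'(0)) = -10 and h_2·m_2 + 2h_2·m_3 = 6(g'(7) - Δ_2) = -6.
Forward elimination and back-substitution give m_0 = -434/111, m_1 = 166/37, m_2 = -206/37, m_3 = 95/74.
On [5, 7], with g_2(t) = a_2 + b_2·(t - 5) + c_2·(t - 5)² + d_2·(t - 5)³: c_2 = m_2/2 = -103/37, d_2 = (m_3 - m_2)/(6h_2) = 169/296, b_2 = Δ_2 - h_2(2m_2 + m_3)/6 = 66/37.

0.5709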